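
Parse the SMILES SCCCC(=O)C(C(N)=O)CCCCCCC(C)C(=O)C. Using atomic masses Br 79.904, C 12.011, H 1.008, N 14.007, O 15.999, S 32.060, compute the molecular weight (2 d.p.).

First, the molecular formula is C16H29NO3S (counting implicit H from valence).
  C: 16 × 12.011 = 192.176
  H: 29 × 1.008 = 29.232
  N: 1 × 14.007 = 14.007
  O: 3 × 15.999 = 47.997
  S: 1 × 32.060 = 32.060
Sum: 16×12.011 + 29×1.008 + 1×14.007 + 3×15.999 + 1×32.060 = 315.472 → 315.47 g/mol.

315.47 g/mol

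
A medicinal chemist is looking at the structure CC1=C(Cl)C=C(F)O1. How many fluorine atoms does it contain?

Scan the SMILES for F atoms (remember two-letter symbols like Cl and Br are single atoms).
Fluorine count: 1.

1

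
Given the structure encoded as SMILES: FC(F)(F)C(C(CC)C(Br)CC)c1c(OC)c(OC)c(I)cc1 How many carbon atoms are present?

Count every carbon token in the SMILES (each C, including those in ring-closure positions and inside branches).
Carbon count: 16.

16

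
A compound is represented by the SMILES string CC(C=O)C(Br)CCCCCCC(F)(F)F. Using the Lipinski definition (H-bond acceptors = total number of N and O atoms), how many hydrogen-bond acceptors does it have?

1

N atoms: 0; O atoms: 1.
Lipinski HBA = 0 + 1 = 1.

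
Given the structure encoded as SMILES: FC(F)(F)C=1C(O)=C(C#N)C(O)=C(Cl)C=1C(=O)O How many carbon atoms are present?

Count every carbon token in the SMILES (each C, including those in ring-closure positions and inside branches).
Carbon count: 9.

9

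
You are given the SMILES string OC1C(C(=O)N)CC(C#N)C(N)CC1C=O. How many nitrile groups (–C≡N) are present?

1

The nitrile motif appears at heavy-atom position 9 in the SMILES.
Other groups present: 1 aldehyde, 1 amide, 1 hydroxyl, 1 primary amine.
Nitrile count: 1.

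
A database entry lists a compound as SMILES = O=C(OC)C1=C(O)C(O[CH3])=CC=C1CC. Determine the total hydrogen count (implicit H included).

Walk through each heavy atom and fill implicit hydrogens from standard valence (C 4, N 3, O 2, S 2, halogen 1):
  atom 1: O, bond orders sum to 2 (valence 2) → 0 H
  atom 2: C, bond orders sum to 4 (valence 4) → 0 H
  atom 3: O, bond orders sum to 2 (valence 2) → 0 H
  atom 4: C, bond orders sum to 1 (valence 4) → 3 H
  atom 5: C, bond orders sum to 4 (valence 4) → 0 H
  atom 6: C, bond orders sum to 4 (valence 4) → 0 H
  atom 7: O, bond orders sum to 1 (valence 2) → 1 H
  atom 8: C, bond orders sum to 4 (valence 4) → 0 H
  atom 9: O, bond orders sum to 2 (valence 2) → 0 H
  atom 10: C with explicit H count 3
  atom 11: C, bond orders sum to 3 (valence 4) → 1 H
  atom 12: C, bond orders sum to 3 (valence 4) → 1 H
  atom 13: C, bond orders sum to 4 (valence 4) → 0 H
  atom 14: C, bond orders sum to 2 (valence 4) → 2 H
  atom 15: C, bond orders sum to 1 (valence 4) → 3 H
Total hydrogens: 14.

14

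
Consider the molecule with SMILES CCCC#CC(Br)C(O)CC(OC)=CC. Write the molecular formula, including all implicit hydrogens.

Walk through each heavy atom and fill implicit hydrogens from standard valence (C 4, N 3, O 2, S 2, halogen 1):
  atom 1: C, bond orders sum to 1 (valence 4) → 3 H
  atom 2: C, bond orders sum to 2 (valence 4) → 2 H
  atom 3: C, bond orders sum to 2 (valence 4) → 2 H
  atom 4: C, bond orders sum to 4 (valence 4) → 0 H
  atom 5: C, bond orders sum to 4 (valence 4) → 0 H
  atom 6: C, bond orders sum to 3 (valence 4) → 1 H
  atom 7: Br (halogen, monovalent) → 0 H
  atom 8: C, bond orders sum to 3 (valence 4) → 1 H
  atom 9: O, bond orders sum to 1 (valence 2) → 1 H
  atom 10: C, bond orders sum to 2 (valence 4) → 2 H
  atom 11: C, bond orders sum to 4 (valence 4) → 0 H
  atom 12: O, bond orders sum to 2 (valence 2) → 0 H
  atom 13: C, bond orders sum to 1 (valence 4) → 3 H
  atom 14: C, bond orders sum to 3 (valence 4) → 1 H
  atom 15: C, bond orders sum to 1 (valence 4) → 3 H
Totals → C:12, H:19, Br:1, O:2.
In Hill order: C12H19BrO2.

C12H19BrO2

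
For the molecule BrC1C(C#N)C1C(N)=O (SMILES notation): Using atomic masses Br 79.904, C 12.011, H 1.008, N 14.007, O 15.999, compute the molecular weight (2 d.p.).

189.01 g/mol

First, the molecular formula is C5H5BrN2O (counting implicit H from valence).
  Br: 1 × 79.904 = 79.904
  C: 5 × 12.011 = 60.055
  H: 5 × 1.008 = 5.040
  N: 2 × 14.007 = 28.014
  O: 1 × 15.999 = 15.999
Sum: 1×79.904 + 5×12.011 + 5×1.008 + 2×14.007 + 1×15.999 = 189.012 → 189.01 g/mol.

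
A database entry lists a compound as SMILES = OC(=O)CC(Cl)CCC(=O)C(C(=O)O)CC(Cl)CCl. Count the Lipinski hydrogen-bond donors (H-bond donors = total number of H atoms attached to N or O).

2

Donors: find every N or O and count the H atoms it carries.
  atom 1 (O): bond orders sum to 1 → 1 H
  atom 3 (O): bond orders sum to 2 → 0 H
  atom 10 (O): bond orders sum to 2 → 0 H
  atom 13 (O): bond orders sum to 2 → 0 H
  atom 14 (O): bond orders sum to 1 → 1 H
Lipinski HBD = 2.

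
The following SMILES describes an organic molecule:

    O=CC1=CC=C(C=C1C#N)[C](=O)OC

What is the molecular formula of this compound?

C10H7NO3

Walk through each heavy atom and fill implicit hydrogens from standard valence (C 4, N 3, O 2, S 2, halogen 1):
  atom 1: O, bond orders sum to 2 (valence 2) → 0 H
  atom 2: C, bond orders sum to 3 (valence 4) → 1 H
  atom 3: C, bond orders sum to 4 (valence 4) → 0 H
  atom 4: C, bond orders sum to 3 (valence 4) → 1 H
  atom 5: C, bond orders sum to 3 (valence 4) → 1 H
  atom 6: C, bond orders sum to 4 (valence 4) → 0 H
  atom 7: C, bond orders sum to 3 (valence 4) → 1 H
  atom 8: C, bond orders sum to 4 (valence 4) → 0 H
  atom 9: C, bond orders sum to 4 (valence 4) → 0 H
  atom 10: N, bond orders sum to 3 (valence 3) → 0 H
  atom 11: C with explicit H count 0
  atom 12: O, bond orders sum to 2 (valence 2) → 0 H
  atom 13: O, bond orders sum to 2 (valence 2) → 0 H
  atom 14: C, bond orders sum to 1 (valence 4) → 3 H
Totals → C:10, H:7, N:1, O:3.
In Hill order: C10H7NO3.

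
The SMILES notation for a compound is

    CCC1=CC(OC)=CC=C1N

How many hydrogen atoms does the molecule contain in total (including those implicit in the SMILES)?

13

Walk through each heavy atom and fill implicit hydrogens from standard valence (C 4, N 3, O 2, S 2, halogen 1):
  atom 1: C, bond orders sum to 1 (valence 4) → 3 H
  atom 2: C, bond orders sum to 2 (valence 4) → 2 H
  atom 3: C, bond orders sum to 4 (valence 4) → 0 H
  atom 4: C, bond orders sum to 3 (valence 4) → 1 H
  atom 5: C, bond orders sum to 4 (valence 4) → 0 H
  atom 6: O, bond orders sum to 2 (valence 2) → 0 H
  atom 7: C, bond orders sum to 1 (valence 4) → 3 H
  atom 8: C, bond orders sum to 3 (valence 4) → 1 H
  atom 9: C, bond orders sum to 3 (valence 4) → 1 H
  atom 10: C, bond orders sum to 4 (valence 4) → 0 H
  atom 11: N, bond orders sum to 1 (valence 3) → 2 H
Total hydrogens: 13.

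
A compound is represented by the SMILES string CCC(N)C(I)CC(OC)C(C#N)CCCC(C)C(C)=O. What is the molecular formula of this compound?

C16H29IN2O2

Walk through each heavy atom and fill implicit hydrogens from standard valence (C 4, N 3, O 2, S 2, halogen 1):
  atom 1: C, bond orders sum to 1 (valence 4) → 3 H
  atom 2: C, bond orders sum to 2 (valence 4) → 2 H
  atom 3: C, bond orders sum to 3 (valence 4) → 1 H
  atom 4: N, bond orders sum to 1 (valence 3) → 2 H
  atom 5: C, bond orders sum to 3 (valence 4) → 1 H
  atom 6: I (halogen, monovalent) → 0 H
  atom 7: C, bond orders sum to 2 (valence 4) → 2 H
  atom 8: C, bond orders sum to 3 (valence 4) → 1 H
  atom 9: O, bond orders sum to 2 (valence 2) → 0 H
  atom 10: C, bond orders sum to 1 (valence 4) → 3 H
  atom 11: C, bond orders sum to 3 (valence 4) → 1 H
  atom 12: C, bond orders sum to 4 (valence 4) → 0 H
  atom 13: N, bond orders sum to 3 (valence 3) → 0 H
  atom 14: C, bond orders sum to 2 (valence 4) → 2 H
  atom 15: C, bond orders sum to 2 (valence 4) → 2 H
  atom 16: C, bond orders sum to 2 (valence 4) → 2 H
  atom 17: C, bond orders sum to 3 (valence 4) → 1 H
  atom 18: C, bond orders sum to 1 (valence 4) → 3 H
  atom 19: C, bond orders sum to 4 (valence 4) → 0 H
  atom 20: C, bond orders sum to 1 (valence 4) → 3 H
  atom 21: O, bond orders sum to 2 (valence 2) → 0 H
Totals → C:16, H:29, I:1, N:2, O:2.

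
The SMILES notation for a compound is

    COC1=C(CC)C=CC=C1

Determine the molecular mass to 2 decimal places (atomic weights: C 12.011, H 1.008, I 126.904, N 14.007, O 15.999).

First, the molecular formula is C9H12O (counting implicit H from valence).
  C: 9 × 12.011 = 108.099
  H: 12 × 1.008 = 12.096
  O: 1 × 15.999 = 15.999
Sum: 9×12.011 + 12×1.008 + 1×15.999 = 136.194 → 136.19 g/mol.

136.19 g/mol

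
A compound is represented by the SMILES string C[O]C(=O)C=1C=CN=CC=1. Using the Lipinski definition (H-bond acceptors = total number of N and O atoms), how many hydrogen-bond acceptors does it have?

3

N atoms: 1; O atoms: 2.
Lipinski HBA = 1 + 2 = 3.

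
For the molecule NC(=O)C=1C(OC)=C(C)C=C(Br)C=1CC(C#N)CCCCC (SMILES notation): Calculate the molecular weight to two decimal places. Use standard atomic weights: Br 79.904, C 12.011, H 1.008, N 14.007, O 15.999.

First, the molecular formula is C17H23BrN2O2 (counting implicit H from valence).
  Br: 1 × 79.904 = 79.904
  C: 17 × 12.011 = 204.187
  H: 23 × 1.008 = 23.184
  N: 2 × 14.007 = 28.014
  O: 2 × 15.999 = 31.998
Sum: 1×79.904 + 17×12.011 + 23×1.008 + 2×14.007 + 2×15.999 = 367.287 → 367.29 g/mol.

367.29 g/mol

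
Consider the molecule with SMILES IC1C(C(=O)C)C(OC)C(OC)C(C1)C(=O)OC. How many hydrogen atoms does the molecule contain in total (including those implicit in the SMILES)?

19

Walk through each heavy atom and fill implicit hydrogens from standard valence (C 4, N 3, O 2, S 2, halogen 1):
  atom 1: I (halogen, monovalent) → 0 H
  atom 2: C, bond orders sum to 3 (valence 4) → 1 H
  atom 3: C, bond orders sum to 3 (valence 4) → 1 H
  atom 4: C, bond orders sum to 4 (valence 4) → 0 H
  atom 5: O, bond orders sum to 2 (valence 2) → 0 H
  atom 6: C, bond orders sum to 1 (valence 4) → 3 H
  atom 7: C, bond orders sum to 3 (valence 4) → 1 H
  atom 8: O, bond orders sum to 2 (valence 2) → 0 H
  atom 9: C, bond orders sum to 1 (valence 4) → 3 H
  atom 10: C, bond orders sum to 3 (valence 4) → 1 H
  atom 11: O, bond orders sum to 2 (valence 2) → 0 H
  atom 12: C, bond orders sum to 1 (valence 4) → 3 H
  atom 13: C, bond orders sum to 3 (valence 4) → 1 H
  atom 14: C, bond orders sum to 2 (valence 4) → 2 H
  atom 15: C, bond orders sum to 4 (valence 4) → 0 H
  atom 16: O, bond orders sum to 2 (valence 2) → 0 H
  atom 17: O, bond orders sum to 2 (valence 2) → 0 H
  atom 18: C, bond orders sum to 1 (valence 4) → 3 H
Total hydrogens: 19.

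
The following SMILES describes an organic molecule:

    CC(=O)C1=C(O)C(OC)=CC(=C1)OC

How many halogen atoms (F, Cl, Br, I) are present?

0

Scan the SMILES for the halogen motif — none present.
Groups that are present: 2 ether, 1 hydroxyl, 1 ketone.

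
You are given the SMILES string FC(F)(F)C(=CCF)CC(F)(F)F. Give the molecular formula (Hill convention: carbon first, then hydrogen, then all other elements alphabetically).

C6H5F7

Walk through each heavy atom and fill implicit hydrogens from standard valence (C 4, N 3, O 2, S 2, halogen 1):
  atom 1: F (halogen, monovalent) → 0 H
  atom 2: C, bond orders sum to 4 (valence 4) → 0 H
  atom 3: F (halogen, monovalent) → 0 H
  atom 4: F (halogen, monovalent) → 0 H
  atom 5: C, bond orders sum to 4 (valence 4) → 0 H
  atom 6: C, bond orders sum to 3 (valence 4) → 1 H
  atom 7: C, bond orders sum to 2 (valence 4) → 2 H
  atom 8: F (halogen, monovalent) → 0 H
  atom 9: C, bond orders sum to 2 (valence 4) → 2 H
  atom 10: C, bond orders sum to 4 (valence 4) → 0 H
  atom 11: F (halogen, monovalent) → 0 H
  atom 12: F (halogen, monovalent) → 0 H
  atom 13: F (halogen, monovalent) → 0 H
Totals → C:6, H:5, F:7.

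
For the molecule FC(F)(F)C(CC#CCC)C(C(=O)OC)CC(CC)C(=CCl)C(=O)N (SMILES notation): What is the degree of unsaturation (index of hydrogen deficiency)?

5

Molecular formula: C17H23ClF3NO3.
DoU = (2C + 2 + N − H − X) / 2, where X is the halogen count and O/S are ignored.
    = (2·17 + 2 + 1 − 23 − 4) / 2 = 10 / 2 = 5.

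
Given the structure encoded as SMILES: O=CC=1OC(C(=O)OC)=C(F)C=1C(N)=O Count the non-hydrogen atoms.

15

Every atom symbol written in the SMILES (organic subset) is one heavy atom; implicit H are not written.
Heavy atoms by element → C:8, F:1, N:1, O:5.
Total: 15.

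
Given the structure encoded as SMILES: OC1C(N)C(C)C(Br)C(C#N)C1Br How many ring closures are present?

In SMILES, each pair of matching ring-closure digits denotes one ring-closing bond; the number of such bonds equals the number of independent rings.
Ring-closure bonds here: 1.

1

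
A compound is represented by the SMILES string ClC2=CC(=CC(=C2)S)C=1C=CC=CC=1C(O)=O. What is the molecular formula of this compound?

C13H9ClO2S

Walk through each heavy atom and fill implicit hydrogens from standard valence (C 4, N 3, O 2, S 2, halogen 1):
  atom 1: Cl (halogen, monovalent) → 0 H
  atom 2: C, bond orders sum to 4 (valence 4) → 0 H
  atom 3: C, bond orders sum to 3 (valence 4) → 1 H
  atom 4: C, bond orders sum to 4 (valence 4) → 0 H
  atom 5: C, bond orders sum to 3 (valence 4) → 1 H
  atom 6: C, bond orders sum to 4 (valence 4) → 0 H
  atom 7: C, bond orders sum to 3 (valence 4) → 1 H
  atom 8: S, bond orders sum to 1 (valence 2) → 1 H
  atom 9: C, bond orders sum to 4 (valence 4) → 0 H
  atom 10: C, bond orders sum to 3 (valence 4) → 1 H
  atom 11: C, bond orders sum to 3 (valence 4) → 1 H
  atom 12: C, bond orders sum to 3 (valence 4) → 1 H
  atom 13: C, bond orders sum to 3 (valence 4) → 1 H
  atom 14: C, bond orders sum to 4 (valence 4) → 0 H
  atom 15: C, bond orders sum to 4 (valence 4) → 0 H
  atom 16: O, bond orders sum to 1 (valence 2) → 1 H
  atom 17: O, bond orders sum to 2 (valence 2) → 0 H
Totals → C:13, H:9, Cl:1, O:2, S:1.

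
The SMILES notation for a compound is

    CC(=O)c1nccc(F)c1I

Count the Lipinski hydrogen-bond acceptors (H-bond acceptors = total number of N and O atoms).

2

N atoms: 1; O atoms: 1.
Lipinski HBA = 1 + 1 = 2.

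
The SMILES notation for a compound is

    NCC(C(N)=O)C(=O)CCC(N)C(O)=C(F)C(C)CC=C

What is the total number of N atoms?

Scan the SMILES for N atoms (remember two-letter symbols like Cl and Br are single atoms).
Nitrogen count: 3.

3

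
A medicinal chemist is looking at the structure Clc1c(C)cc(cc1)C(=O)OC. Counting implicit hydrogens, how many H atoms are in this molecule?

Walk through each heavy atom and fill implicit hydrogens from standard valence (C 4, N 3, O 2, S 2, halogen 1); for lowercase aromatic atoms, an aromatic c carries 1 H when it has two neighbours and 0 H with three, and aromatic n carries 0 H:
  atom 1: Cl (halogen, monovalent) → 0 H
  atom 2: aromatic c, 3 neighbours → 0 H
  atom 3: aromatic c, 3 neighbours → 0 H
  atom 4: C, bond orders sum to 1 (valence 4) → 3 H
  atom 5: aromatic c, 2 neighbours → 1 H
  atom 6: aromatic c, 3 neighbours → 0 H
  atom 7: aromatic c, 2 neighbours → 1 H
  atom 8: aromatic c, 2 neighbours → 1 H
  atom 9: C, bond orders sum to 4 (valence 4) → 0 H
  atom 10: O, bond orders sum to 2 (valence 2) → 0 H
  atom 11: O, bond orders sum to 2 (valence 2) → 0 H
  atom 12: C, bond orders sum to 1 (valence 4) → 3 H
Total hydrogens: 9.

9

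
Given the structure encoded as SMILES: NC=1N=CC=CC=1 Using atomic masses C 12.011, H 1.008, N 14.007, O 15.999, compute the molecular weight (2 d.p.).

94.12 g/mol

First, the molecular formula is C5H6N2 (counting implicit H from valence).
  C: 5 × 12.011 = 60.055
  H: 6 × 1.008 = 6.048
  N: 2 × 14.007 = 28.014
Sum: 5×12.011 + 6×1.008 + 2×14.007 = 94.117 → 94.12 g/mol.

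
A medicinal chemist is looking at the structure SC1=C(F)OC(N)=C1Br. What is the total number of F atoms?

1

Scan the SMILES for F atoms (remember two-letter symbols like Cl and Br are single atoms).
Fluorine count: 1.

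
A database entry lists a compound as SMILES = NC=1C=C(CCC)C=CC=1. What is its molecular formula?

Walk through each heavy atom and fill implicit hydrogens from standard valence (C 4, N 3, O 2, S 2, halogen 1):
  atom 1: N, bond orders sum to 1 (valence 3) → 2 H
  atom 2: C, bond orders sum to 4 (valence 4) → 0 H
  atom 3: C, bond orders sum to 3 (valence 4) → 1 H
  atom 4: C, bond orders sum to 4 (valence 4) → 0 H
  atom 5: C, bond orders sum to 2 (valence 4) → 2 H
  atom 6: C, bond orders sum to 2 (valence 4) → 2 H
  atom 7: C, bond orders sum to 1 (valence 4) → 3 H
  atom 8: C, bond orders sum to 3 (valence 4) → 1 H
  atom 9: C, bond orders sum to 3 (valence 4) → 1 H
  atom 10: C, bond orders sum to 3 (valence 4) → 1 H
Totals → C:9, H:13, N:1.
In Hill order: C9H13N.

C9H13N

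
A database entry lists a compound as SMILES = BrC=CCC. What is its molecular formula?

C4H7Br

Walk through each heavy atom and fill implicit hydrogens from standard valence (C 4, N 3, O 2, S 2, halogen 1):
  atom 1: Br (halogen, monovalent) → 0 H
  atom 2: C, bond orders sum to 3 (valence 4) → 1 H
  atom 3: C, bond orders sum to 3 (valence 4) → 1 H
  atom 4: C, bond orders sum to 2 (valence 4) → 2 H
  atom 5: C, bond orders sum to 1 (valence 4) → 3 H
Totals → C:4, H:7, Br:1.
In Hill order: C4H7Br.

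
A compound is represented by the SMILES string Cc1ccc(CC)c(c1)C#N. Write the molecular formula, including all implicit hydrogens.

Walk through each heavy atom and fill implicit hydrogens from standard valence (C 4, N 3, O 2, S 2, halogen 1); for lowercase aromatic atoms, an aromatic c carries 1 H when it has two neighbours and 0 H with three, and aromatic n carries 0 H:
  atom 1: C, bond orders sum to 1 (valence 4) → 3 H
  atom 2: aromatic c, 3 neighbours → 0 H
  atom 3: aromatic c, 2 neighbours → 1 H
  atom 4: aromatic c, 2 neighbours → 1 H
  atom 5: aromatic c, 3 neighbours → 0 H
  atom 6: C, bond orders sum to 2 (valence 4) → 2 H
  atom 7: C, bond orders sum to 1 (valence 4) → 3 H
  atom 8: aromatic c, 3 neighbours → 0 H
  atom 9: aromatic c, 2 neighbours → 1 H
  atom 10: C, bond orders sum to 4 (valence 4) → 0 H
  atom 11: N, bond orders sum to 3 (valence 3) → 0 H
Totals → C:10, H:11, N:1.
In Hill order: C10H11N.

C10H11N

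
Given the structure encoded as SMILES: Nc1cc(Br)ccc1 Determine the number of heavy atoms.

8

Every atom symbol written in the SMILES (organic subset) is one heavy atom; implicit H are not written.
Heavy atoms by element → Br:1, C:6, N:1.
Total: 8.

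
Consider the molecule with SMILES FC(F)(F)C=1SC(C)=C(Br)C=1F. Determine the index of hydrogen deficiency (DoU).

Degree of unsaturation = (number of rings) + (number of π bonds).
Ring closures in the SMILES: 1.
π bonds: 2 double bonds (each 1 DoU) → 2 DoU from unsaturation.
Total DoU = 1 + 2 = 3.

3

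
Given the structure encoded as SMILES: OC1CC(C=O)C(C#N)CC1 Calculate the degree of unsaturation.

4

Degree of unsaturation = (number of rings) + (number of π bonds).
Ring closures in the SMILES: 1.
π bonds: 1 double bond (each 1 DoU), 1 triple bond (each 2 DoU) → 3 DoU from unsaturation.
Total DoU = 1 + 3 = 4.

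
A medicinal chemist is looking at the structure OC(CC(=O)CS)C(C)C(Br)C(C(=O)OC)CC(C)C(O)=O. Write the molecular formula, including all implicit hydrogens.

C14H23BrO6S

Walk through each heavy atom and fill implicit hydrogens from standard valence (C 4, N 3, O 2, S 2, halogen 1):
  atom 1: O, bond orders sum to 1 (valence 2) → 1 H
  atom 2: C, bond orders sum to 3 (valence 4) → 1 H
  atom 3: C, bond orders sum to 2 (valence 4) → 2 H
  atom 4: C, bond orders sum to 4 (valence 4) → 0 H
  atom 5: O, bond orders sum to 2 (valence 2) → 0 H
  atom 6: C, bond orders sum to 2 (valence 4) → 2 H
  atom 7: S, bond orders sum to 1 (valence 2) → 1 H
  atom 8: C, bond orders sum to 3 (valence 4) → 1 H
  atom 9: C, bond orders sum to 1 (valence 4) → 3 H
  atom 10: C, bond orders sum to 3 (valence 4) → 1 H
  atom 11: Br (halogen, monovalent) → 0 H
  atom 12: C, bond orders sum to 3 (valence 4) → 1 H
  atom 13: C, bond orders sum to 4 (valence 4) → 0 H
  atom 14: O, bond orders sum to 2 (valence 2) → 0 H
  atom 15: O, bond orders sum to 2 (valence 2) → 0 H
  atom 16: C, bond orders sum to 1 (valence 4) → 3 H
  atom 17: C, bond orders sum to 2 (valence 4) → 2 H
  atom 18: C, bond orders sum to 3 (valence 4) → 1 H
  atom 19: C, bond orders sum to 1 (valence 4) → 3 H
  atom 20: C, bond orders sum to 4 (valence 4) → 0 H
  atom 21: O, bond orders sum to 1 (valence 2) → 1 H
  atom 22: O, bond orders sum to 2 (valence 2) → 0 H
Totals → C:14, H:23, Br:1, O:6, S:1.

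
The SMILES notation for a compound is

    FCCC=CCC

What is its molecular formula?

Walk through each heavy atom and fill implicit hydrogens from standard valence (C 4, N 3, O 2, S 2, halogen 1):
  atom 1: F (halogen, monovalent) → 0 H
  atom 2: C, bond orders sum to 2 (valence 4) → 2 H
  atom 3: C, bond orders sum to 2 (valence 4) → 2 H
  atom 4: C, bond orders sum to 3 (valence 4) → 1 H
  atom 5: C, bond orders sum to 3 (valence 4) → 1 H
  atom 6: C, bond orders sum to 2 (valence 4) → 2 H
  atom 7: C, bond orders sum to 1 (valence 4) → 3 H
Totals → C:6, H:11, F:1.
In Hill order: C6H11F.

C6H11F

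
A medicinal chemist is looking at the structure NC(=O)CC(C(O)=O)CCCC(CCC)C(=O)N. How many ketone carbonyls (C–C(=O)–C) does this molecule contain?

0

Scan the SMILES for the ketone motif — none present.
Groups that are present: 2 amide, 1 carboxylic acid.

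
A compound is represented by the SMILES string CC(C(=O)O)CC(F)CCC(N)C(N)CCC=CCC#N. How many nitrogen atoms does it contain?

3

Scan the SMILES for N atoms (remember two-letter symbols like Cl and Br are single atoms).
Nitrogen count: 3.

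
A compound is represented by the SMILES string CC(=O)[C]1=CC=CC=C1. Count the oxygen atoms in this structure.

1

Scan the SMILES for O atoms (remember two-letter symbols like Cl and Br are single atoms).
Oxygen count: 1.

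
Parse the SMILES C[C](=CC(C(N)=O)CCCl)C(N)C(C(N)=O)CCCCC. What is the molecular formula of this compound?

Walk through each heavy atom and fill implicit hydrogens from standard valence (C 4, N 3, O 2, S 2, halogen 1):
  atom 1: C, bond orders sum to 1 (valence 4) → 3 H
  atom 2: C with explicit H count 0
  atom 3: C, bond orders sum to 3 (valence 4) → 1 H
  atom 4: C, bond orders sum to 3 (valence 4) → 1 H
  atom 5: C, bond orders sum to 4 (valence 4) → 0 H
  atom 6: N, bond orders sum to 1 (valence 3) → 2 H
  atom 7: O, bond orders sum to 2 (valence 2) → 0 H
  atom 8: C, bond orders sum to 2 (valence 4) → 2 H
  atom 9: C, bond orders sum to 2 (valence 4) → 2 H
  atom 10: Cl (halogen, monovalent) → 0 H
  atom 11: C, bond orders sum to 3 (valence 4) → 1 H
  atom 12: N, bond orders sum to 1 (valence 3) → 2 H
  atom 13: C, bond orders sum to 3 (valence 4) → 1 H
  atom 14: C, bond orders sum to 4 (valence 4) → 0 H
  atom 15: N, bond orders sum to 1 (valence 3) → 2 H
  atom 16: O, bond orders sum to 2 (valence 2) → 0 H
  atom 17: C, bond orders sum to 2 (valence 4) → 2 H
  atom 18: C, bond orders sum to 2 (valence 4) → 2 H
  atom 19: C, bond orders sum to 2 (valence 4) → 2 H
  atom 20: C, bond orders sum to 2 (valence 4) → 2 H
  atom 21: C, bond orders sum to 1 (valence 4) → 3 H
Totals → C:15, H:28, Cl:1, N:3, O:2.
In Hill order: C15H28ClN3O2.

C15H28ClN3O2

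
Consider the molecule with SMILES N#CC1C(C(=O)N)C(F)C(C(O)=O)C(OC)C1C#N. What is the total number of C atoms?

Count every carbon token in the SMILES (each C, including those in ring-closure positions and inside branches).
Carbon count: 11.

11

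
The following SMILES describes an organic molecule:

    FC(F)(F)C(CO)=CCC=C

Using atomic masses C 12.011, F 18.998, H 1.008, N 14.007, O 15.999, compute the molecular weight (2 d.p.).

166.14 g/mol

First, the molecular formula is C7H9F3O (counting implicit H from valence).
  C: 7 × 12.011 = 84.077
  F: 3 × 18.998 = 56.994
  H: 9 × 1.008 = 9.072
  O: 1 × 15.999 = 15.999
Sum: 7×12.011 + 3×18.998 + 9×1.008 + 1×15.999 = 166.142 → 166.14 g/mol.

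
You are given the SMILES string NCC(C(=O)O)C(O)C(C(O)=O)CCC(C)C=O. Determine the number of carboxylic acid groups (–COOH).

The carboxylic acid motif appears at heavy-atom positions 4, 10 in the SMILES.
Other groups present: 1 aldehyde, 1 hydroxyl, 1 primary amine.
Carboxylic acid count: 2.

2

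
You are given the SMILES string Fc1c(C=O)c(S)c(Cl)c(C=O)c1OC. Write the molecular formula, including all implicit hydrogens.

Walk through each heavy atom and fill implicit hydrogens from standard valence (C 4, N 3, O 2, S 2, halogen 1); for lowercase aromatic atoms, an aromatic c carries 1 H when it has two neighbours and 0 H with three, and aromatic n carries 0 H:
  atom 1: F (halogen, monovalent) → 0 H
  atom 2: aromatic c, 3 neighbours → 0 H
  atom 3: aromatic c, 3 neighbours → 0 H
  atom 4: C, bond orders sum to 3 (valence 4) → 1 H
  atom 5: O, bond orders sum to 2 (valence 2) → 0 H
  atom 6: aromatic c, 3 neighbours → 0 H
  atom 7: S, bond orders sum to 1 (valence 2) → 1 H
  atom 8: aromatic c, 3 neighbours → 0 H
  atom 9: Cl (halogen, monovalent) → 0 H
  atom 10: aromatic c, 3 neighbours → 0 H
  atom 11: C, bond orders sum to 3 (valence 4) → 1 H
  atom 12: O, bond orders sum to 2 (valence 2) → 0 H
  atom 13: aromatic c, 3 neighbours → 0 H
  atom 14: O, bond orders sum to 2 (valence 2) → 0 H
  atom 15: C, bond orders sum to 1 (valence 4) → 3 H
Totals → C:9, H:6, Cl:1, F:1, O:3, S:1.
In Hill order: C9H6ClFO3S.

C9H6ClFO3S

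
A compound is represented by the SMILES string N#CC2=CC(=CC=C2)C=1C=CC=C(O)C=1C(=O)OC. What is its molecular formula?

C15H11NO3

Walk through each heavy atom and fill implicit hydrogens from standard valence (C 4, N 3, O 2, S 2, halogen 1):
  atom 1: N, bond orders sum to 3 (valence 3) → 0 H
  atom 2: C, bond orders sum to 4 (valence 4) → 0 H
  atom 3: C, bond orders sum to 4 (valence 4) → 0 H
  atom 4: C, bond orders sum to 3 (valence 4) → 1 H
  atom 5: C, bond orders sum to 4 (valence 4) → 0 H
  atom 6: C, bond orders sum to 3 (valence 4) → 1 H
  atom 7: C, bond orders sum to 3 (valence 4) → 1 H
  atom 8: C, bond orders sum to 3 (valence 4) → 1 H
  atom 9: C, bond orders sum to 4 (valence 4) → 0 H
  atom 10: C, bond orders sum to 3 (valence 4) → 1 H
  atom 11: C, bond orders sum to 3 (valence 4) → 1 H
  atom 12: C, bond orders sum to 3 (valence 4) → 1 H
  atom 13: C, bond orders sum to 4 (valence 4) → 0 H
  atom 14: O, bond orders sum to 1 (valence 2) → 1 H
  atom 15: C, bond orders sum to 4 (valence 4) → 0 H
  atom 16: C, bond orders sum to 4 (valence 4) → 0 H
  atom 17: O, bond orders sum to 2 (valence 2) → 0 H
  atom 18: O, bond orders sum to 2 (valence 2) → 0 H
  atom 19: C, bond orders sum to 1 (valence 4) → 3 H
Totals → C:15, H:11, N:1, O:3.
In Hill order: C15H11NO3.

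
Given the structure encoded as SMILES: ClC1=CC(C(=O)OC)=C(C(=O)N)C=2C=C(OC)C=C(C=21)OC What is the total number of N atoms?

1

Scan the SMILES for N atoms (remember two-letter symbols like Cl and Br are single atoms).
Nitrogen count: 1.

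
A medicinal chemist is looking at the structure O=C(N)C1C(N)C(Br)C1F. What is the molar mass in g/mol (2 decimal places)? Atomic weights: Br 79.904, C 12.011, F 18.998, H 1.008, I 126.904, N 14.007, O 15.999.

211.03 g/mol

First, the molecular formula is C5H8BrFN2O (counting implicit H from valence).
  Br: 1 × 79.904 = 79.904
  C: 5 × 12.011 = 60.055
  F: 1 × 18.998 = 18.998
  H: 8 × 1.008 = 8.064
  N: 2 × 14.007 = 28.014
  O: 1 × 15.999 = 15.999
Sum: 1×79.904 + 5×12.011 + 1×18.998 + 8×1.008 + 2×14.007 + 1×15.999 = 211.034 → 211.03 g/mol.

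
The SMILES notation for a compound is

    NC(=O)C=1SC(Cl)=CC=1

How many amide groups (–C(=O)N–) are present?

1

The amide motif appears at heavy-atom position 2 in the SMILES.
Amide count: 1.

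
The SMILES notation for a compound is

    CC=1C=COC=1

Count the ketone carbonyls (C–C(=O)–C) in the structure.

Scan the SMILES for the ketone motif — none present.

0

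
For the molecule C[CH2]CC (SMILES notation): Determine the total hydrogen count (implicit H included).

Walk through each heavy atom and fill implicit hydrogens from standard valence (C 4, N 3, O 2, S 2, halogen 1):
  atom 1: C, bond orders sum to 1 (valence 4) → 3 H
  atom 2: C with explicit H count 2
  atom 3: C, bond orders sum to 2 (valence 4) → 2 H
  atom 4: C, bond orders sum to 1 (valence 4) → 3 H
Total hydrogens: 10.

10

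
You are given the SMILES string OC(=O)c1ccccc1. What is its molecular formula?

C7H6O2

Walk through each heavy atom and fill implicit hydrogens from standard valence (C 4, N 3, O 2, S 2, halogen 1); for lowercase aromatic atoms, an aromatic c carries 1 H when it has two neighbours and 0 H with three, and aromatic n carries 0 H:
  atom 1: O, bond orders sum to 1 (valence 2) → 1 H
  atom 2: C, bond orders sum to 4 (valence 4) → 0 H
  atom 3: O, bond orders sum to 2 (valence 2) → 0 H
  atom 4: aromatic c, 3 neighbours → 0 H
  atom 5: aromatic c, 2 neighbours → 1 H
  atom 6: aromatic c, 2 neighbours → 1 H
  atom 7: aromatic c, 2 neighbours → 1 H
  atom 8: aromatic c, 2 neighbours → 1 H
  atom 9: aromatic c, 2 neighbours → 1 H
Totals → C:7, H:6, O:2.
In Hill order: C7H6O2.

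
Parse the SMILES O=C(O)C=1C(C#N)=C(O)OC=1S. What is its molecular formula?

C6H3NO4S

Walk through each heavy atom and fill implicit hydrogens from standard valence (C 4, N 3, O 2, S 2, halogen 1):
  atom 1: O, bond orders sum to 2 (valence 2) → 0 H
  atom 2: C, bond orders sum to 4 (valence 4) → 0 H
  atom 3: O, bond orders sum to 1 (valence 2) → 1 H
  atom 4: C, bond orders sum to 4 (valence 4) → 0 H
  atom 5: C, bond orders sum to 4 (valence 4) → 0 H
  atom 6: C, bond orders sum to 4 (valence 4) → 0 H
  atom 7: N, bond orders sum to 3 (valence 3) → 0 H
  atom 8: C, bond orders sum to 4 (valence 4) → 0 H
  atom 9: O, bond orders sum to 1 (valence 2) → 1 H
  atom 10: O, bond orders sum to 2 (valence 2) → 0 H
  atom 11: C, bond orders sum to 4 (valence 4) → 0 H
  atom 12: S, bond orders sum to 1 (valence 2) → 1 H
Totals → C:6, H:3, N:1, O:4, S:1.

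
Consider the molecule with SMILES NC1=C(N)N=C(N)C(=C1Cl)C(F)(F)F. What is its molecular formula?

Walk through each heavy atom and fill implicit hydrogens from standard valence (C 4, N 3, O 2, S 2, halogen 1):
  atom 1: N, bond orders sum to 1 (valence 3) → 2 H
  atom 2: C, bond orders sum to 4 (valence 4) → 0 H
  atom 3: C, bond orders sum to 4 (valence 4) → 0 H
  atom 4: N, bond orders sum to 1 (valence 3) → 2 H
  atom 5: N, bond orders sum to 3 (valence 3) → 0 H
  atom 6: C, bond orders sum to 4 (valence 4) → 0 H
  atom 7: N, bond orders sum to 1 (valence 3) → 2 H
  atom 8: C, bond orders sum to 4 (valence 4) → 0 H
  atom 9: C, bond orders sum to 4 (valence 4) → 0 H
  atom 10: Cl (halogen, monovalent) → 0 H
  atom 11: C, bond orders sum to 4 (valence 4) → 0 H
  atom 12: F (halogen, monovalent) → 0 H
  atom 13: F (halogen, monovalent) → 0 H
  atom 14: F (halogen, monovalent) → 0 H
Totals → C:6, H:6, Cl:1, F:3, N:4.
In Hill order: C6H6ClF3N4.

C6H6ClF3N4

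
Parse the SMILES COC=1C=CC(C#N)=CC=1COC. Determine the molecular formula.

Walk through each heavy atom and fill implicit hydrogens from standard valence (C 4, N 3, O 2, S 2, halogen 1):
  atom 1: C, bond orders sum to 1 (valence 4) → 3 H
  atom 2: O, bond orders sum to 2 (valence 2) → 0 H
  atom 3: C, bond orders sum to 4 (valence 4) → 0 H
  atom 4: C, bond orders sum to 3 (valence 4) → 1 H
  atom 5: C, bond orders sum to 3 (valence 4) → 1 H
  atom 6: C, bond orders sum to 4 (valence 4) → 0 H
  atom 7: C, bond orders sum to 4 (valence 4) → 0 H
  atom 8: N, bond orders sum to 3 (valence 3) → 0 H
  atom 9: C, bond orders sum to 3 (valence 4) → 1 H
  atom 10: C, bond orders sum to 4 (valence 4) → 0 H
  atom 11: C, bond orders sum to 2 (valence 4) → 2 H
  atom 12: O, bond orders sum to 2 (valence 2) → 0 H
  atom 13: C, bond orders sum to 1 (valence 4) → 3 H
Totals → C:10, H:11, N:1, O:2.

C10H11NO2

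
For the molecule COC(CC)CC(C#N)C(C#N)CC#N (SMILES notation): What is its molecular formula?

Walk through each heavy atom and fill implicit hydrogens from standard valence (C 4, N 3, O 2, S 2, halogen 1):
  atom 1: C, bond orders sum to 1 (valence 4) → 3 H
  atom 2: O, bond orders sum to 2 (valence 2) → 0 H
  atom 3: C, bond orders sum to 3 (valence 4) → 1 H
  atom 4: C, bond orders sum to 2 (valence 4) → 2 H
  atom 5: C, bond orders sum to 1 (valence 4) → 3 H
  atom 6: C, bond orders sum to 2 (valence 4) → 2 H
  atom 7: C, bond orders sum to 3 (valence 4) → 1 H
  atom 8: C, bond orders sum to 4 (valence 4) → 0 H
  atom 9: N, bond orders sum to 3 (valence 3) → 0 H
  atom 10: C, bond orders sum to 3 (valence 4) → 1 H
  atom 11: C, bond orders sum to 4 (valence 4) → 0 H
  atom 12: N, bond orders sum to 3 (valence 3) → 0 H
  atom 13: C, bond orders sum to 2 (valence 4) → 2 H
  atom 14: C, bond orders sum to 4 (valence 4) → 0 H
  atom 15: N, bond orders sum to 3 (valence 3) → 0 H
Totals → C:11, H:15, N:3, O:1.

C11H15N3O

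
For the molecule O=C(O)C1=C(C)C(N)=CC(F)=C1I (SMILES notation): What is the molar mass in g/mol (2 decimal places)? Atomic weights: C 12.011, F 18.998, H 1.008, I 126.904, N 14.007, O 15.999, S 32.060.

First, the molecular formula is C8H7FINO2 (counting implicit H from valence).
  C: 8 × 12.011 = 96.088
  F: 1 × 18.998 = 18.998
  H: 7 × 1.008 = 7.056
  I: 1 × 126.904 = 126.904
  N: 1 × 14.007 = 14.007
  O: 2 × 15.999 = 31.998
Sum: 8×12.011 + 1×18.998 + 7×1.008 + 1×126.904 + 1×14.007 + 2×15.999 = 295.051 → 295.05 g/mol.

295.05 g/mol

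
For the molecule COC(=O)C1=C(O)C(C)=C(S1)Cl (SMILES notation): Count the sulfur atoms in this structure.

1

Scan the SMILES for S atoms (remember two-letter symbols like Cl and Br are single atoms).
Sulfur count: 1.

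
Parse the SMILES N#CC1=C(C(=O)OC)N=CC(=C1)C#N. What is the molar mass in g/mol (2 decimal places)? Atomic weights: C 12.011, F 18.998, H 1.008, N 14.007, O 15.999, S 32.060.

187.16 g/mol

First, the molecular formula is C9H5N3O2 (counting implicit H from valence).
  C: 9 × 12.011 = 108.099
  H: 5 × 1.008 = 5.040
  N: 3 × 14.007 = 42.021
  O: 2 × 15.999 = 31.998
Sum: 9×12.011 + 5×1.008 + 3×14.007 + 2×15.999 = 187.158 → 187.16 g/mol.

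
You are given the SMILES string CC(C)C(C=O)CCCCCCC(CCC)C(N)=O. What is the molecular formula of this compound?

C16H31NO2

Walk through each heavy atom and fill implicit hydrogens from standard valence (C 4, N 3, O 2, S 2, halogen 1):
  atom 1: C, bond orders sum to 1 (valence 4) → 3 H
  atom 2: C, bond orders sum to 3 (valence 4) → 1 H
  atom 3: C, bond orders sum to 1 (valence 4) → 3 H
  atom 4: C, bond orders sum to 3 (valence 4) → 1 H
  atom 5: C, bond orders sum to 3 (valence 4) → 1 H
  atom 6: O, bond orders sum to 2 (valence 2) → 0 H
  atom 7: C, bond orders sum to 2 (valence 4) → 2 H
  atom 8: C, bond orders sum to 2 (valence 4) → 2 H
  atom 9: C, bond orders sum to 2 (valence 4) → 2 H
  atom 10: C, bond orders sum to 2 (valence 4) → 2 H
  atom 11: C, bond orders sum to 2 (valence 4) → 2 H
  atom 12: C, bond orders sum to 2 (valence 4) → 2 H
  atom 13: C, bond orders sum to 3 (valence 4) → 1 H
  atom 14: C, bond orders sum to 2 (valence 4) → 2 H
  atom 15: C, bond orders sum to 2 (valence 4) → 2 H
  atom 16: C, bond orders sum to 1 (valence 4) → 3 H
  atom 17: C, bond orders sum to 4 (valence 4) → 0 H
  atom 18: N, bond orders sum to 1 (valence 3) → 2 H
  atom 19: O, bond orders sum to 2 (valence 2) → 0 H
Totals → C:16, H:31, N:1, O:2.
In Hill order: C16H31NO2.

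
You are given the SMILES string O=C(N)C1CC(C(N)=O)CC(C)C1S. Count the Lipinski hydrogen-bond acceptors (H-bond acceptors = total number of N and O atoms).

N atoms: 2; O atoms: 2.
Lipinski HBA = 2 + 2 = 4.

4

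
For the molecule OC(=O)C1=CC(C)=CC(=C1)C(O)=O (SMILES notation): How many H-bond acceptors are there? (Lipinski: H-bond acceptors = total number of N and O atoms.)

4

N atoms: 0; O atoms: 4.
Lipinski HBA = 0 + 4 = 4.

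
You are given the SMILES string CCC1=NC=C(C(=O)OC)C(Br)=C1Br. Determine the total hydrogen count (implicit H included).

Walk through each heavy atom and fill implicit hydrogens from standard valence (C 4, N 3, O 2, S 2, halogen 1):
  atom 1: C, bond orders sum to 1 (valence 4) → 3 H
  atom 2: C, bond orders sum to 2 (valence 4) → 2 H
  atom 3: C, bond orders sum to 4 (valence 4) → 0 H
  atom 4: N, bond orders sum to 3 (valence 3) → 0 H
  atom 5: C, bond orders sum to 3 (valence 4) → 1 H
  atom 6: C, bond orders sum to 4 (valence 4) → 0 H
  atom 7: C, bond orders sum to 4 (valence 4) → 0 H
  atom 8: O, bond orders sum to 2 (valence 2) → 0 H
  atom 9: O, bond orders sum to 2 (valence 2) → 0 H
  atom 10: C, bond orders sum to 1 (valence 4) → 3 H
  atom 11: C, bond orders sum to 4 (valence 4) → 0 H
  atom 12: Br (halogen, monovalent) → 0 H
  atom 13: C, bond orders sum to 4 (valence 4) → 0 H
  atom 14: Br (halogen, monovalent) → 0 H
Total hydrogens: 9.

9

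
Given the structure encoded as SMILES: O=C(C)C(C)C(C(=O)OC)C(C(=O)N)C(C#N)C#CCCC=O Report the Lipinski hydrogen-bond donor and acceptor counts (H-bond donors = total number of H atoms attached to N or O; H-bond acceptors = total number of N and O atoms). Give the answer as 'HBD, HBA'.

2, 7

Donors: find every N or O and count the H atoms it carries.
  atom 1 (O): bond orders sum to 2 → 0 H
  atom 8 (O): bond orders sum to 2 → 0 H
  atom 9 (O): bond orders sum to 2 → 0 H
  atom 13 (O): bond orders sum to 2 → 0 H
  atom 14 (N): bond orders sum to 1 → 2 H
  atom 17 (N): bond orders sum to 3 → 0 H
  atom 23 (O): bond orders sum to 2 → 0 H
Lipinski HBD = 2.
Acceptors: N atoms = 2, O atoms = 5 → HBA = 7.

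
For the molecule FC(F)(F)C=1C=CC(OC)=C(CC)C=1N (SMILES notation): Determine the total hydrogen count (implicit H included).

12

Walk through each heavy atom and fill implicit hydrogens from standard valence (C 4, N 3, O 2, S 2, halogen 1):
  atom 1: F (halogen, monovalent) → 0 H
  atom 2: C, bond orders sum to 4 (valence 4) → 0 H
  atom 3: F (halogen, monovalent) → 0 H
  atom 4: F (halogen, monovalent) → 0 H
  atom 5: C, bond orders sum to 4 (valence 4) → 0 H
  atom 6: C, bond orders sum to 3 (valence 4) → 1 H
  atom 7: C, bond orders sum to 3 (valence 4) → 1 H
  atom 8: C, bond orders sum to 4 (valence 4) → 0 H
  atom 9: O, bond orders sum to 2 (valence 2) → 0 H
  atom 10: C, bond orders sum to 1 (valence 4) → 3 H
  atom 11: C, bond orders sum to 4 (valence 4) → 0 H
  atom 12: C, bond orders sum to 2 (valence 4) → 2 H
  atom 13: C, bond orders sum to 1 (valence 4) → 3 H
  atom 14: C, bond orders sum to 4 (valence 4) → 0 H
  atom 15: N, bond orders sum to 1 (valence 3) → 2 H
Total hydrogens: 12.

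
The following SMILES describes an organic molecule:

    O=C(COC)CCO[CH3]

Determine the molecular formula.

Walk through each heavy atom and fill implicit hydrogens from standard valence (C 4, N 3, O 2, S 2, halogen 1):
  atom 1: O, bond orders sum to 2 (valence 2) → 0 H
  atom 2: C, bond orders sum to 4 (valence 4) → 0 H
  atom 3: C, bond orders sum to 2 (valence 4) → 2 H
  atom 4: O, bond orders sum to 2 (valence 2) → 0 H
  atom 5: C, bond orders sum to 1 (valence 4) → 3 H
  atom 6: C, bond orders sum to 2 (valence 4) → 2 H
  atom 7: C, bond orders sum to 2 (valence 4) → 2 H
  atom 8: O, bond orders sum to 2 (valence 2) → 0 H
  atom 9: C with explicit H count 3
Totals → C:6, H:12, O:3.
In Hill order: C6H12O3.

C6H12O3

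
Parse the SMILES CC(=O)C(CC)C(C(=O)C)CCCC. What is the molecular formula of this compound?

C12H22O2

Walk through each heavy atom and fill implicit hydrogens from standard valence (C 4, N 3, O 2, S 2, halogen 1):
  atom 1: C, bond orders sum to 1 (valence 4) → 3 H
  atom 2: C, bond orders sum to 4 (valence 4) → 0 H
  atom 3: O, bond orders sum to 2 (valence 2) → 0 H
  atom 4: C, bond orders sum to 3 (valence 4) → 1 H
  atom 5: C, bond orders sum to 2 (valence 4) → 2 H
  atom 6: C, bond orders sum to 1 (valence 4) → 3 H
  atom 7: C, bond orders sum to 3 (valence 4) → 1 H
  atom 8: C, bond orders sum to 4 (valence 4) → 0 H
  atom 9: O, bond orders sum to 2 (valence 2) → 0 H
  atom 10: C, bond orders sum to 1 (valence 4) → 3 H
  atom 11: C, bond orders sum to 2 (valence 4) → 2 H
  atom 12: C, bond orders sum to 2 (valence 4) → 2 H
  atom 13: C, bond orders sum to 2 (valence 4) → 2 H
  atom 14: C, bond orders sum to 1 (valence 4) → 3 H
Totals → C:12, H:22, O:2.
In Hill order: C12H22O2.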